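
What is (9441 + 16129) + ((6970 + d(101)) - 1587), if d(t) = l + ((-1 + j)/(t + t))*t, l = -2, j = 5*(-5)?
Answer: 30938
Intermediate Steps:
j = -25
d(t) = -15 (d(t) = -2 + ((-1 - 25)/(t + t))*t = -2 + (-26*1/(2*t))*t = -2 + (-13/t)*t = -2 - 13 = -15)
(9441 + 16129) + ((6970 + d(101)) - 1587) = (9441 + 16129) + ((6970 - 15) - 1587) = 25570 + (6955 - 1587) = 25570 + 5368 = 30938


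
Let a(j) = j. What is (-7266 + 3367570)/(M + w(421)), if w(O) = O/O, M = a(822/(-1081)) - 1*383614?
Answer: -3632488624/414686475 ≈ -8.7596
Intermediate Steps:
M = -414687556/1081 (M = 822/(-1081) - 1*383614 = 822*(-1/1081) - 383614 = -822/1081 - 383614 = -414687556/1081 ≈ -3.8362e+5)
w(O) = 1
(-7266 + 3367570)/(M + w(421)) = (-7266 + 3367570)/(-414687556/1081 + 1) = 3360304/(-414686475/1081) = 3360304*(-1081/414686475) = -3632488624/414686475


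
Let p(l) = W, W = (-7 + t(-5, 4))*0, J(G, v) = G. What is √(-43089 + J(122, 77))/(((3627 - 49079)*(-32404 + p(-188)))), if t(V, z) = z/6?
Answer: I*√42967/1472826608 ≈ 1.4074e-7*I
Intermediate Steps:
t(V, z) = z/6 (t(V, z) = z*(⅙) = z/6)
W = 0 (W = (-7 + (⅙)*4)*0 = (-7 + ⅔)*0 = -19/3*0 = 0)
p(l) = 0
√(-43089 + J(122, 77))/(((3627 - 49079)*(-32404 + p(-188)))) = √(-43089 + 122)/(((3627 - 49079)*(-32404 + 0))) = √(-42967)/((-45452*(-32404))) = (I*√42967)/1472826608 = (I*√42967)*(1/1472826608) = I*√42967/1472826608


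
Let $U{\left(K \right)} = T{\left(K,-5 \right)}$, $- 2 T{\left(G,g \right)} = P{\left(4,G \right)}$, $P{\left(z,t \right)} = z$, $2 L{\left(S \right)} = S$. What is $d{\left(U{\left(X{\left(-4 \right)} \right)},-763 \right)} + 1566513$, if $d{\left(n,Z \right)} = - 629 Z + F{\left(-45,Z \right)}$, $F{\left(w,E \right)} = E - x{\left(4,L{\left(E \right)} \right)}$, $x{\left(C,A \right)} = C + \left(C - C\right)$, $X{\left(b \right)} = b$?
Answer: $2045673$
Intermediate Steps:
$L{\left(S \right)} = \frac{S}{2}$
$x{\left(C,A \right)} = C$ ($x{\left(C,A \right)} = C + 0 = C$)
$T{\left(G,g \right)} = -2$ ($T{\left(G,g \right)} = \left(- \frac{1}{2}\right) 4 = -2$)
$U{\left(K \right)} = -2$
$F{\left(w,E \right)} = -4 + E$ ($F{\left(w,E \right)} = E - 4 = -4 + E$)
$d{\left(n,Z \right)} = -4 - 628 Z$ ($d{\left(n,Z \right)} = - 629 Z + \left(-4 + Z\right) = -4 - 628 Z$)
$d{\left(U{\left(X{\left(-4 \right)} \right)},-763 \right)} + 1566513 = \left(-4 - -479164\right) + 1566513 = \left(-4 + 479164\right) + 1566513 = 479160 + 1566513 = 2045673$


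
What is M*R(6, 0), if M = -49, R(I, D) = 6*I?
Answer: -1764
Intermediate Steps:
M*R(6, 0) = -294*6 = -49*36 = -1764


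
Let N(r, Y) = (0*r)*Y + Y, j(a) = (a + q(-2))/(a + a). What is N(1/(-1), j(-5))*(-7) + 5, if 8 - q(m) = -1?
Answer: 39/5 ≈ 7.8000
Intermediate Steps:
q(m) = 9 (q(m) = 8 - 1*(-1) = 8 + 1 = 9)
j(a) = (9 + a)/(2*a) (j(a) = (a + 9)/(a + a) = (9 + a)/((2*a)) = (9 + a)*(1/(2*a)) = (9 + a)/(2*a))
N(r, Y) = Y (N(r, Y) = 0*Y + Y = 0 + Y = Y)
N(1/(-1), j(-5))*(-7) + 5 = ((1/2)*(9 - 5)/(-5))*(-7) + 5 = ((1/2)*(-1/5)*4)*(-7) + 5 = -2/5*(-7) + 5 = 14/5 + 5 = 39/5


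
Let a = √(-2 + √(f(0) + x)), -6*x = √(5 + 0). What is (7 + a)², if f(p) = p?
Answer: (42 + √6*√(-12 + I*5^(¼)*√6))²/36 ≈ 49.988 + 20.634*I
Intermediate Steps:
x = -√5/6 (x = -√(5 + 0)/6 = -√5/6 ≈ -0.37268)
a = √(-2 + I*(5^(¼)*√6)/6) (a = √(-2 + √(0 - √5/6)) = √(-2 + √(-√5/6)) = √(-2 + I*(5^(¼)*√6)/6) ≈ 0.21342 + 1.4302*I)
(7 + a)² = (7 + √(-72 + 6*I*5^(¼)*√6)/6)²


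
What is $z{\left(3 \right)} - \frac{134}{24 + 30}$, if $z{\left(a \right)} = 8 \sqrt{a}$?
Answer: $- \frac{67}{27} + 8 \sqrt{3} \approx 11.375$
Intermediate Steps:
$z{\left(3 \right)} - \frac{134}{24 + 30} = 8 \sqrt{3} - \frac{134}{24 + 30} = 8 \sqrt{3} - \frac{134}{54} = 8 \sqrt{3} - \frac{67}{27} = - \frac{67}{27} + 8 \sqrt{3}$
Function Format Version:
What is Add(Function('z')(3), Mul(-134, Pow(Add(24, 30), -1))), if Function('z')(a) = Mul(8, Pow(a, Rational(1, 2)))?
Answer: Add(Rational(-67, 27), Mul(8, Pow(3, Rational(1, 2)))) ≈ 11.375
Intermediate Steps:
Add(Function('z')(3), Mul(-134, Pow(Add(24, 30), -1))) = Add(Mul(8, Pow(3, Rational(1, 2))), Mul(-134, Pow(Add(24, 30), -1))) = Add(Mul(8, Pow(3, Rational(1, 2))), Mul(-134, Pow(54, -1))) = Add(Mul(8, Pow(3, Rational(1, 2))), Mul(-134, Rational(1, 54))) = Add(Mul(8, Pow(3, Rational(1, 2))), Rational(-67, 27)) = Add(Rational(-67, 27), Mul(8, Pow(3, Rational(1, 2))))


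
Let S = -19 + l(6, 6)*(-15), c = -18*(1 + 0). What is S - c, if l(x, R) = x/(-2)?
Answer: 44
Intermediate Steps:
c = -18 (c = -18*1 = -18)
l(x, R) = -x/2 (l(x, R) = x*(-½) = -x/2)
S = 26 (S = -19 - ½*6*(-15) = -19 - 3*(-15) = -19 + 45 = 26)
S - c = 26 - 1*(-18) = 26 + 18 = 44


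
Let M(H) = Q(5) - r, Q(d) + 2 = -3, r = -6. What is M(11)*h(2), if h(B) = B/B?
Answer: 1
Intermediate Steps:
Q(d) = -5 (Q(d) = -2 - 3 = -5)
M(H) = 1 (M(H) = -5 - 1*(-6) = -5 + 6 = 1)
h(B) = 1
M(11)*h(2) = 1*1 = 1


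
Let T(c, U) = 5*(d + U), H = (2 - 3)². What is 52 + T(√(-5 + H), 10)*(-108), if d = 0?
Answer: -5348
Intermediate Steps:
H = 1 (H = (-1)² = 1)
T(c, U) = 5*U (T(c, U) = 5*(0 + U) = 5*U)
52 + T(√(-5 + H), 10)*(-108) = 52 + (5*10)*(-108) = 52 + 50*(-108) = 52 - 5400 = -5348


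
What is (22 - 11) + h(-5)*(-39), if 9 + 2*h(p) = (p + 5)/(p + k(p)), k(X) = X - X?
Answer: 373/2 ≈ 186.50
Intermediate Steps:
k(X) = 0
h(p) = -9/2 + (5 + p)/(2*p) (h(p) = -9/2 + ((p + 5)/(p + 0))/2 = -9/2 + ((5 + p)/p)/2 = -9/2 + (5 + p)/(2*p))
(22 - 11) + h(-5)*(-39) = (22 - 11) + (-4 + (5/2)/(-5))*(-39) = 11 + (-4 + (5/2)*(-1/5))*(-39) = 11 + (-4 - 1/2)*(-39) = 11 - 9/2*(-39) = 11 + 351/2 = 373/2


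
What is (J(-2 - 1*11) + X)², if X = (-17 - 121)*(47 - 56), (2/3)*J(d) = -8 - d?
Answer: 6245001/4 ≈ 1.5613e+6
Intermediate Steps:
J(d) = -12 - 3*d/2 (J(d) = 3*(-8 - d)/2 = -12 - 3*d/2)
X = 1242 (X = -138*(-9) = 1242)
(J(-2 - 1*11) + X)² = ((-12 - 3*(-2 - 1*11)/2) + 1242)² = ((-12 - 3*(-2 - 11)/2) + 1242)² = ((-12 - 3/2*(-13)) + 1242)² = ((-12 + 39/2) + 1242)² = (15/2 + 1242)² = (2499/2)² = 6245001/4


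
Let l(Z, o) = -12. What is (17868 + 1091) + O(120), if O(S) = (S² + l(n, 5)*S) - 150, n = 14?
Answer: 31769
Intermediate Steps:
O(S) = -150 + S² - 12*S (O(S) = (S² - 12*S) - 150 = -150 + S² - 12*S)
(17868 + 1091) + O(120) = (17868 + 1091) + (-150 + 120² - 12*120) = 18959 + (-150 + 14400 - 1440) = 18959 + 12810 = 31769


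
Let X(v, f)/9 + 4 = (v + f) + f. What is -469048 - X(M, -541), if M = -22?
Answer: -459076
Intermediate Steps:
X(v, f) = -36 + 9*v + 18*f (X(v, f) = -36 + 9*((v + f) + f) = -36 + 9*((f + v) + f) = -36 + 9*(v + 2*f) = -36 + (9*v + 18*f) = -36 + 9*v + 18*f)
-469048 - X(M, -541) = -469048 - (-36 + 9*(-22) + 18*(-541)) = -469048 - (-36 - 198 - 9738) = -469048 - 1*(-9972) = -469048 + 9972 = -459076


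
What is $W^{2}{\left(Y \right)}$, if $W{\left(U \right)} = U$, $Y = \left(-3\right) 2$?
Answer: $36$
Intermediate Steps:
$Y = -6$
$W^{2}{\left(Y \right)} = \left(-6\right)^{2} = 36$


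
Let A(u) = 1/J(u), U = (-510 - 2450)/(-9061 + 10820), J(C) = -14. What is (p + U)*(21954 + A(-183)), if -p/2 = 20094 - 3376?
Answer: -1291261670130/1759 ≈ -7.3409e+8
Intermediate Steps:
p = -33436 (p = -2*(20094 - 3376) = -2*16718 = -33436)
U = -2960/1759 ≈ -1.6828
A(u) = -1/14 (A(u) = 1/(-14) = -1/14)
(p + U)*(21954 + A(-183)) = (-33436 - 2960/1759)*(21954 - 1/14) = -58816884/1759*307355/14 = -1291261670130/1759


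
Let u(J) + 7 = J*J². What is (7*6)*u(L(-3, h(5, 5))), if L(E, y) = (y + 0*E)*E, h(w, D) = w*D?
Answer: -17719044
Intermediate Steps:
h(w, D) = D*w
L(E, y) = E*y (L(E, y) = (y + 0)*E = y*E = E*y)
u(J) = -7 + J³ (u(J) = -7 + J*J² = -7 + J³)
(7*6)*u(L(-3, h(5, 5))) = (7*6)*(-7 + (-15*5)³) = 42*(-7 + (-3*25)³) = 42*(-7 + (-75)³) = 42*(-7 - 421875) = 42*(-421882) = -17719044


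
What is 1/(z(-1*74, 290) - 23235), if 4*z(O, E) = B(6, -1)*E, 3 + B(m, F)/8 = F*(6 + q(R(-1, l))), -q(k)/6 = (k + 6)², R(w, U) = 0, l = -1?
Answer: 1/96825 ≈ 1.0328e-5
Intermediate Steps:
q(k) = -6*(6 + k)² (q(k) = -6*(k + 6)² = -6*(6 + k)²)
B(m, F) = -24 - 1680*F (B(m, F) = -24 + 8*(F*(6 - 6*(6 + 0)²)) = -24 + 8*(F*(6 - 6*6²)) = -24 + 8*(F*(6 - 6*36)) = -24 + 8*(F*(6 - 216)) = -24 + 8*(F*(-210)) = -24 + 8*(-210*F) = -24 - 1680*F)
z(O, E) = 414*E (z(O, E) = ((-24 - 1680*(-1))*E)/4 = ((-24 + 1680)*E)/4 = (1656*E)/4 = 414*E)
1/(z(-1*74, 290) - 23235) = 1/(414*290 - 23235) = 1/(120060 - 23235) = 1/96825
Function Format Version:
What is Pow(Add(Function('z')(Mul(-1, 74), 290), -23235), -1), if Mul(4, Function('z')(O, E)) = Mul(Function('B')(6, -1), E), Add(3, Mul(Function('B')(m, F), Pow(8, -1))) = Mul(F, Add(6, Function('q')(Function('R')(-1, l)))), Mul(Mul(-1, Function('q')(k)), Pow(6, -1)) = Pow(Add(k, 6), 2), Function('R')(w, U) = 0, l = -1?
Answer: Rational(1, 96825) ≈ 1.0328e-5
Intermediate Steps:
Function('q')(k) = Mul(-6, Pow(Add(6, k), 2)) (Function('q')(k) = Mul(-6, Pow(Add(k, 6), 2)) = Mul(-6, Pow(Add(6, k), 2)))
Function('B')(m, F) = Add(-24, Mul(-1680, F)) (Function('B')(m, F) = Add(-24, Mul(8, Mul(F, Add(6, Mul(-6, Pow(Add(6, 0), 2)))))) = Add(-24, Mul(8, Mul(F, Add(6, Mul(-6, Pow(6, 2)))))) = Add(-24, Mul(8, Mul(F, Add(6, Mul(-6, 36))))) = Add(-24, Mul(8, Mul(F, Add(6, -216)))) = Add(-24, Mul(8, Mul(F, -210))) = Add(-24, Mul(8, Mul(-210, F))) = Add(-24, Mul(-1680, F)))
Function('z')(O, E) = Mul(414, E) (Function('z')(O, E) = Mul(Rational(1, 4), Mul(Add(-24, Mul(-1680, -1)), E)) = Mul(Rational(1, 4), Mul(Add(-24, 1680), E)) = Mul(Rational(1, 4), Mul(1656, E)) = Mul(414, E))
Pow(Add(Function('z')(Mul(-1, 74), 290), -23235), -1) = Pow(Add(Mul(414, 290), -23235), -1) = Pow(Add(120060, -23235), -1) = Pow(96825, -1) = Rational(1, 96825)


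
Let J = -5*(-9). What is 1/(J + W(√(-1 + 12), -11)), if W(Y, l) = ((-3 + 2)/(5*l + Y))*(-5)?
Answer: 27071/1215725 + √11/1215725 ≈ 0.022270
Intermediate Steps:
W(Y, l) = 5/(Y + 5*l) (W(Y, l) = -1/(Y + 5*l)*(-5) = 5/(Y + 5*l))
J = 45
1/(J + W(√(-1 + 12), -11)) = 1/(45 + 5/(√(-1 + 12) + 5*(-11))) = 1/(45 + 5/(√11 - 55)) = 1/(45 + 5/(-55 + √11))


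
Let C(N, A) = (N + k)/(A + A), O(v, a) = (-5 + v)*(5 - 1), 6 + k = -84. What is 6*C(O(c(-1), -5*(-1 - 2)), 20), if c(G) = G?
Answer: -171/10 ≈ -17.100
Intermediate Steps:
k = -90 (k = -6 - 84 = -90)
O(v, a) = -20 + 4*v (O(v, a) = (-5 + v)*4 = -20 + 4*v)
C(N, A) = (-90 + N)/(2*A) (C(N, A) = (N - 90)/(A + A) = (-90 + N)/((2*A)) = (-90 + N)*(1/(2*A)) = (-90 + N)/(2*A))
6*C(O(c(-1), -5*(-1 - 2)), 20) = 6*((½)*(-90 + (-20 + 4*(-1)))/20) = 6*((½)*(1/20)*(-90 + (-20 - 4))) = 6*((½)*(1/20)*(-90 - 24)) = 6*((½)*(1/20)*(-114)) = 6*(-57/20) = -171/10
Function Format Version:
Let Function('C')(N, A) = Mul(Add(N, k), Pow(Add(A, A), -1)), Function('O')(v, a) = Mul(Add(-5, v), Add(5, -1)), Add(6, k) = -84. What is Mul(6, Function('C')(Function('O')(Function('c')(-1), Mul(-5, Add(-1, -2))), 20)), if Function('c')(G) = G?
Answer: Rational(-171, 10) ≈ -17.100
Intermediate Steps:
k = -90 (k = Add(-6, -84) = -90)
Function('O')(v, a) = Add(-20, Mul(4, v)) (Function('O')(v, a) = Mul(Add(-5, v), 4) = Add(-20, Mul(4, v)))
Function('C')(N, A) = Mul(Rational(1, 2), Pow(A, -1), Add(-90, N)) (Function('C')(N, A) = Mul(Add(N, -90), Pow(Add(A, A), -1)) = Mul(Add(-90, N), Pow(Mul(2, A), -1)) = Mul(Add(-90, N), Mul(Rational(1, 2), Pow(A, -1))) = Mul(Rational(1, 2), Pow(A, -1), Add(-90, N)))
Mul(6, Function('C')(Function('O')(Function('c')(-1), Mul(-5, Add(-1, -2))), 20)) = Mul(6, Mul(Rational(1, 2), Pow(20, -1), Add(-90, Add(-20, Mul(4, -1))))) = Mul(6, Mul(Rational(1, 2), Rational(1, 20), Add(-90, Add(-20, -4)))) = Mul(6, Mul(Rational(1, 2), Rational(1, 20), Add(-90, -24))) = Mul(6, Mul(Rational(1, 2), Rational(1, 20), -114)) = Mul(6, Rational(-57, 20)) = Rational(-171, 10)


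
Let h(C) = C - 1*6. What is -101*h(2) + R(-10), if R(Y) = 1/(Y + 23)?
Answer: 5253/13 ≈ 404.08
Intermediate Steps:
R(Y) = 1/(23 + Y)
h(C) = -6 + C (h(C) = C - 6 = -6 + C)
-101*h(2) + R(-10) = -101*(-6 + 2) + 1/(23 - 10) = -101*(-4) + 1/13 = 404 + 1/13 = 5253/13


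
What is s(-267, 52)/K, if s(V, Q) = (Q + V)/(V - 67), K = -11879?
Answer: -215/3967586 ≈ -5.4189e-5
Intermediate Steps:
s(V, Q) = (Q + V)/(-67 + V)
s(-267, 52)/K = ((52 - 267)/(-67 - 267))/(-11879) = (-215/(-334))*(-1/11879) = -1/334*(-215)*(-1/11879) = (215/334)*(-1/11879) = -215/3967586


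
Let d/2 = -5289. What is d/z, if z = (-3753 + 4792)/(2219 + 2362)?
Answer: -48457818/1039 ≈ -46639.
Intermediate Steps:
d = -10578 (d = 2*(-5289) = -10578)
z = 1039/4581 ≈ 0.22681
d/z = -10578/1039/4581 = -10578*4581/1039 = -48457818/1039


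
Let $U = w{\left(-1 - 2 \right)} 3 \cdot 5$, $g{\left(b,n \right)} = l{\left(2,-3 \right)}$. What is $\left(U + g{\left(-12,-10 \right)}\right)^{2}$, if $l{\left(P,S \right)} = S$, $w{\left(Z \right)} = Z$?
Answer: $2304$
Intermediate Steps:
$g{\left(b,n \right)} = -3$
$U = -45$ ($U = \left(-1 - 2\right) 3 \cdot 5 = \left(-3\right) 3 \cdot 5 = \left(-9\right) 5 = -45$)
$\left(U + g{\left(-12,-10 \right)}\right)^{2} = \left(-45 - 3\right)^{2} = \left(-48\right)^{2} = 2304$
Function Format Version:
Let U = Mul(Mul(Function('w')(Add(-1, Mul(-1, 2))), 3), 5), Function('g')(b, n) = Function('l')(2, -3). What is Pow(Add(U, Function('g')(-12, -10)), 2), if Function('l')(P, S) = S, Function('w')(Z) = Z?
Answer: 2304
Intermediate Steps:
Function('g')(b, n) = -3
U = -45 (U = Mul(Mul(Add(-1, Mul(-1, 2)), 3), 5) = Mul(Mul(Add(-1, -2), 3), 5) = Mul(Mul(-3, 3), 5) = Mul(-9, 5) = -45)
Pow(Add(U, Function('g')(-12, -10)), 2) = Pow(Add(-45, -3), 2) = Pow(-48, 2) = 2304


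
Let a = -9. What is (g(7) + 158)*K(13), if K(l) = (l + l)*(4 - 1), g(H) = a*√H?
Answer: 12324 - 702*√7 ≈ 10467.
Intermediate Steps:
g(H) = -9*√H
K(l) = 6*l (K(l) = (2*l)*3 = 6*l)
(g(7) + 158)*K(13) = (-9*√7 + 158)*(6*13) = (158 - 9*√7)*78 = 12324 - 702*√7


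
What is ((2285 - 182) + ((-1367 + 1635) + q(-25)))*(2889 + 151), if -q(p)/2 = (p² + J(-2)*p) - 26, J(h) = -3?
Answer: 3109920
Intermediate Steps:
q(p) = 52 - 2*p² + 6*p (q(p) = -2*((p² - 3*p) - 26) = -2*(-26 + p² - 3*p) = 52 - 2*p² + 6*p)
((2285 - 182) + ((-1367 + 1635) + q(-25)))*(2889 + 151) = ((2285 - 182) + ((-1367 + 1635) + (52 - 2*(-25)² + 6*(-25))))*(2889 + 151) = (2103 + (268 + (52 - 2*625 - 150)))*3040 = (2103 + (268 + (52 - 1250 - 150)))*3040 = (2103 + (268 - 1348))*3040 = (2103 - 1080)*3040 = 1023*3040 = 3109920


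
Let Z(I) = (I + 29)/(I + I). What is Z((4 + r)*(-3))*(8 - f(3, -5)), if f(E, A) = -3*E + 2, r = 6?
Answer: ¼ ≈ 0.25000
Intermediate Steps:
Z(I) = (29 + I)/(2*I) (Z(I) = (29 + I)/((2*I)) = (29 + I)*(1/(2*I)) = (29 + I)/(2*I))
f(E, A) = 2 - 3*E
Z((4 + r)*(-3))*(8 - f(3, -5)) = ((29 + (4 + 6)*(-3))/(2*(((4 + 6)*(-3)))))*(8 - (2 - 3*3)) = ((29 + 10*(-3))/(2*((10*(-3)))))*(8 - (2 - 9)) = ((½)*(29 - 30)/(-30))*(8 - 1*(-7)) = ((½)*(-1/30)*(-1))*(8 + 7) = (1/60)*15 = ¼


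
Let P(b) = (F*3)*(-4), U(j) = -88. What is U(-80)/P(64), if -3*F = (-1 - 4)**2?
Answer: -22/25 ≈ -0.88000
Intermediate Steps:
F = -25/3 (F = -(-1 - 4)**2/3 = -1/3*(-5)**2 = -1/3*25 = -25/3 ≈ -8.3333)
P(b) = 100 (P(b) = -25/3*3*(-4) = -25*(-4) = 100)
U(-80)/P(64) = -88/100 = -88*1/100 = -22/25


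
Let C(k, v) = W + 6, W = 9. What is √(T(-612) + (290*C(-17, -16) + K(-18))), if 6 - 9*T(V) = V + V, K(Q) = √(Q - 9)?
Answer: √(40380 + 27*I*√3)/3 ≈ 66.983 + 0.038787*I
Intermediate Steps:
C(k, v) = 15 (C(k, v) = 9 + 6 = 15)
K(Q) = √(-9 + Q)
T(V) = ⅔ - 2*V/9 (T(V) = ⅔ - (V + V)/9 = ⅔ - 2*V/9)
√(T(-612) + (290*C(-17, -16) + K(-18))) = √((⅔ - 2/9*(-612)) + (290*15 + √(-9 - 18))) = √((⅔ + 136) + (4350 + √(-27))) = √(410/3 + (4350 + 3*I*√3)) = √(13460/3 + 3*I*√3)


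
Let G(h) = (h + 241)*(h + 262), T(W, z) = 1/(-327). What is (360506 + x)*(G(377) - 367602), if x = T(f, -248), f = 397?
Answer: 1072757695100/109 ≈ 9.8418e+9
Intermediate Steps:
T(W, z) = -1/327
x = -1/327 ≈ -0.0030581
G(h) = (241 + h)*(262 + h)
(360506 + x)*(G(377) - 367602) = (360506 - 1/327)*((63142 + 377² + 503*377) - 367602) = 117885461*((63142 + 142129 + 189631) - 367602)/327 = 117885461*(394902 - 367602)/327 = (117885461/327)*27300 = 1072757695100/109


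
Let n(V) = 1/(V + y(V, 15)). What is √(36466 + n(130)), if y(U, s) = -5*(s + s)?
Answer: √3646595/10 ≈ 190.96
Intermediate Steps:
y(U, s) = -10*s
n(V) = 1/(-150 + V) (n(V) = 1/(V - 10*15) = 1/(V - 150) = 1/(-150 + V))
√(36466 + n(130)) = √(36466 + 1/(-150 + 130)) = √(36466 + 1/(-20)) = √(36466 - 1/20) = √(729319/20) = √3646595/10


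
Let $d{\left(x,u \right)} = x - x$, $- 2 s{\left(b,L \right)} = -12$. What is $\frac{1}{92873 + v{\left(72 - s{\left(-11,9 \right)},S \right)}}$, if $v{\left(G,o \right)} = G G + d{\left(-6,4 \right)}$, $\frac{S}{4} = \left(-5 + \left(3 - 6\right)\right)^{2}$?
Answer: $\frac{1}{97229} \approx 1.0285 \cdot 10^{-5}$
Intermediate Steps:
$s{\left(b,L \right)} = 6$ ($s{\left(b,L \right)} = \left(- \frac{1}{2}\right) \left(-12\right) = 6$)
$d{\left(x,u \right)} = 0$
$S = 256$ ($S = 4 \left(-5 + \left(3 - 6\right)\right)^{2} = 4 \left(-5 - 3\right)^{2} = 4 \left(-8\right)^{2} = 4 \cdot 64 = 256$)
$v{\left(G,o \right)} = G^{2}$ ($v{\left(G,o \right)} = G G + 0 = G^{2} + 0 = G^{2}$)
$\frac{1}{92873 + v{\left(72 - s{\left(-11,9 \right)},S \right)}} = \frac{1}{92873 + \left(72 - 6\right)^{2}} = \frac{1}{92873 + 66^{2}} = \frac{1}{92873 + 4356} = \frac{1}{97229}$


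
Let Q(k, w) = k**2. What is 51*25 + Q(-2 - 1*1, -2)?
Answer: 1284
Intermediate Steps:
51*25 + Q(-2 - 1*1, -2) = 51*25 + (-2 - 1*1)**2 = 1275 + (-2 - 1)**2 = 1275 + (-3)**2 = 1275 + 9 = 1284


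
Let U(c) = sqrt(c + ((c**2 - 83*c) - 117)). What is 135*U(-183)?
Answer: 135*sqrt(48378) ≈ 29693.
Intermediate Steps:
U(c) = sqrt(-117 + c**2 - 82*c) (U(c) = sqrt(c + (-117 + c**2 - 83*c)) = sqrt(-117 + c**2 - 82*c))
135*U(-183) = 135*sqrt(-117 + (-183)**2 - 82*(-183)) = 135*sqrt(-117 + 33489 + 15006) = 135*sqrt(48378)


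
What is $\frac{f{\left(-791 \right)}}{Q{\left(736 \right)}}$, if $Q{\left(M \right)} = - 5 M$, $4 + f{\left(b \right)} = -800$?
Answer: $\frac{201}{920} \approx 0.21848$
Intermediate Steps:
$f{\left(b \right)} = -804$ ($f{\left(b \right)} = -4 - 800 = -804$)
$\frac{f{\left(-791 \right)}}{Q{\left(736 \right)}} = - \frac{804}{\left(-5\right) 736} = - \frac{804}{-3680} = \left(-804\right) \left(- \frac{1}{3680}\right) = \frac{201}{920}$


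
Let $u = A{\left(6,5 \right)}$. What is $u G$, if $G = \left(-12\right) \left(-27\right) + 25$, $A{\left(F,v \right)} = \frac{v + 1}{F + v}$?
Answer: $\frac{2094}{11} \approx 190.36$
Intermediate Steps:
$A{\left(F,v \right)} = \frac{1 + v}{F + v}$
$u = \frac{6}{11}$ ($u = \frac{1 + 5}{6 + 5} = \frac{1}{11} \cdot 6 = \frac{6}{11} \approx 0.54545$)
$G = 349$ ($G = 324 + 25 = 349$)
$u G = \frac{6}{11} \cdot 349 = \frac{2094}{11}$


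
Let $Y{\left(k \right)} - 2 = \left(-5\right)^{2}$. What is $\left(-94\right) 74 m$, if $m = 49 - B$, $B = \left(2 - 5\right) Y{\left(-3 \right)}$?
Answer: $-904280$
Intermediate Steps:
$Y{\left(k \right)} = 27$ ($Y{\left(k \right)} = 2 + \left(-5\right)^{2} = 2 + 25 = 27$)
$B = -81$ ($B = \left(2 - 5\right) 27 = \left(-3\right) 27 = -81$)
$m = 130$ ($m = 49 - -81 = 49 + 81 = 130$)
$\left(-94\right) 74 m = \left(-94\right) 74 \cdot 130 = \left(-6956\right) 130 = -904280$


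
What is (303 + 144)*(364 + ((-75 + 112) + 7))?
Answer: 182376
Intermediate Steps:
(303 + 144)*(364 + ((-75 + 112) + 7)) = 447*(364 + (37 + 7)) = 447*(364 + 44) = 447*408 = 182376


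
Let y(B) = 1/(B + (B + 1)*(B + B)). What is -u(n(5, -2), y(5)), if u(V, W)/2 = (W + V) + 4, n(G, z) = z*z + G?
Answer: -1692/65 ≈ -26.031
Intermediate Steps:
n(G, z) = G + z² (n(G, z) = z² + G = G + z²)
y(B) = 1/(B + 2*B*(1 + B)) (y(B) = 1/(B + (1 + B)*(2*B)) = 1/(B + 2*B*(1 + B)))
u(V, W) = 8 + 2*V + 2*W (u(V, W) = 2*((W + V) + 4) = 2*((V + W) + 4) = 2*(4 + V + W) = 8 + 2*V + 2*W)
-u(n(5, -2), y(5)) = -(8 + 2*(5 + (-2)²) + 2*(1/(5*(3 + 2*5)))) = -(8 + 2*(5 + 4) + 2*(1/(5*(3 + 10)))) = -(8 + 2*9 + 2*((⅕)/13)) = -(8 + 18 + 2*((⅕)*(1/13))) = -(8 + 18 + 2*(1/65)) = -(8 + 18 + 2/65) = -1*1692/65 = -1692/65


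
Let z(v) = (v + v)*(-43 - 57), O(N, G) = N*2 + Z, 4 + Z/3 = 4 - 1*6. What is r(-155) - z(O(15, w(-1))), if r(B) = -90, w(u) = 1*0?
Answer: 2310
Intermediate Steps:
Z = -18 (Z = -12 + 3*(4 - 1*6) = -12 + 3*(4 - 6) = -12 + 3*(-2) = -12 - 6 = -18)
w(u) = 0
O(N, G) = -18 + 2*N (O(N, G) = N*2 - 18 = 2*N - 18 = -18 + 2*N)
z(v) = -200*v (z(v) = (2*v)*(-100) = -200*v)
r(-155) - z(O(15, w(-1))) = -90 - (-200)*(-18 + 2*15) = -90 - (-200)*(-18 + 30) = -90 - (-200)*12 = -90 - 1*(-2400) = -90 + 2400 = 2310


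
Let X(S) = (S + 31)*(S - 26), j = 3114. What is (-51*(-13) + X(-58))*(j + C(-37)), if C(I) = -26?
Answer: 9050928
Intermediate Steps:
X(S) = (-26 + S)*(31 + S) (X(S) = (31 + S)*(-26 + S) = (-26 + S)*(31 + S))
(-51*(-13) + X(-58))*(j + C(-37)) = (-51*(-13) + (-806 + (-58)² + 5*(-58)))*(3114 - 26) = (663 + (-806 + 3364 - 290))*3088 = (663 + 2268)*3088 = 2931*3088 = 9050928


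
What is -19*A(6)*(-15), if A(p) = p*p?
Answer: 10260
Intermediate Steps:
A(p) = p**2
-19*A(6)*(-15) = -19*6**2*(-15) = -19*36*(-15) = -684*(-15) = 10260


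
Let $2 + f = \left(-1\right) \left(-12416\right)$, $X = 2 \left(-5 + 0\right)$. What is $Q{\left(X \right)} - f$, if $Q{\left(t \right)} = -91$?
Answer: $-12505$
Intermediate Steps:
$X = -10$ ($X = 2 \left(-5\right) = -10$)
$f = 12414$ ($f = -2 - -12416 = -2 + 12416 = 12414$)
$Q{\left(X \right)} - f = -91 - 12414 = -12505$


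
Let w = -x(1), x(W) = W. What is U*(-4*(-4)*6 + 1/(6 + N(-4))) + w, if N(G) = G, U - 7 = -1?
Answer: 578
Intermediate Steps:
U = 6 (U = 7 - 1 = 6)
w = -1 (w = -1*1 = -1)
U*(-4*(-4)*6 + 1/(6 + N(-4))) + w = 6*(-4*(-4)*6 + 1/(6 - 4)) - 1 = 6*(16*6 + 1/2) - 1 = 6*(96 + (1/2)*1) - 1 = 6*(96 + 1/2) - 1 = 6*(193/2) - 1 = 579 - 1 = 578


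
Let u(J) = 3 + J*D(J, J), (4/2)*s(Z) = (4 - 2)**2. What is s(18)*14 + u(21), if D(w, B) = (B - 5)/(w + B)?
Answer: 39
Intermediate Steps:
s(Z) = 2 (s(Z) = (4 - 2)**2/2 = (1/2)*2**2 = (1/2)*4 = 2)
D(w, B) = (-5 + B)/(B + w)
u(J) = 1/2 + J/2 (u(J) = 3 + J*((-5 + J)/(J + J)) = 3 + J*((-5 + J)/((2*J))) = 3 + J*((1/(2*J))*(-5 + J)) = 3 + J*((-5 + J)/(2*J)) = 3 + (-5/2 + J/2) = 1/2 + J/2)
s(18)*14 + u(21) = 2*14 + (1/2 + (1/2)*21) = 28 + (1/2 + 21/2) = 28 + 11 = 39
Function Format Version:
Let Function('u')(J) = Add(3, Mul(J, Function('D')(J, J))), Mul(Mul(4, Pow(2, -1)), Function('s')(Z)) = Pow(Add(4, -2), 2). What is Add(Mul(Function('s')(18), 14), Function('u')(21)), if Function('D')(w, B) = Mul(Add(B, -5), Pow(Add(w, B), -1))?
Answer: 39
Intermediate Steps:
Function('s')(Z) = 2 (Function('s')(Z) = Mul(Rational(1, 2), Pow(Add(4, -2), 2)) = Mul(Rational(1, 2), Pow(2, 2)) = Mul(Rational(1, 2), 4) = 2)
Function('D')(w, B) = Mul(Pow(Add(B, w), -1), Add(-5, B)) (Function('D')(w, B) = Mul(Add(-5, B), Pow(Add(B, w), -1)) = Mul(Pow(Add(B, w), -1), Add(-5, B)))
Function('u')(J) = Add(Rational(1, 2), Mul(Rational(1, 2), J)) (Function('u')(J) = Add(3, Mul(J, Mul(Pow(Add(J, J), -1), Add(-5, J)))) = Add(3, Mul(J, Mul(Pow(Mul(2, J), -1), Add(-5, J)))) = Add(3, Mul(J, Mul(Mul(Rational(1, 2), Pow(J, -1)), Add(-5, J)))) = Add(3, Mul(J, Mul(Rational(1, 2), Pow(J, -1), Add(-5, J)))) = Add(3, Add(Rational(-5, 2), Mul(Rational(1, 2), J))) = Add(Rational(1, 2), Mul(Rational(1, 2), J)))
Add(Mul(Function('s')(18), 14), Function('u')(21)) = Add(Mul(2, 14), Add(Rational(1, 2), Mul(Rational(1, 2), 21))) = Add(28, Add(Rational(1, 2), Rational(21, 2))) = Add(28, 11) = 39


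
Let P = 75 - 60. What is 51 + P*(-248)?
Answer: -3669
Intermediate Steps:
P = 15
51 + P*(-248) = 51 + 15*(-248) = 51 - 3720 = -3669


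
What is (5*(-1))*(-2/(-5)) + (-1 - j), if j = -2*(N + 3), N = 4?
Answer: 11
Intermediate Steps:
j = -14 (j = -2*(4 + 3) = -2*7 = -14)
(5*(-1))*(-2/(-5)) + (-1 - j) = (5*(-1))*(-2/(-5)) + (-1 - 1*(-14)) = -(-10)*(-1)/5 + (-1 + 14) = -5*2/5 + 13 = -2 + 13 = 11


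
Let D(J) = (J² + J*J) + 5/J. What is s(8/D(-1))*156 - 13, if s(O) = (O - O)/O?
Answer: -13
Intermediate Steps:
D(J) = 2*J² + 5/J (D(J) = (J² + J²) + 5/J = 2*J² + 5/J)
s(O) = 0 (s(O) = 0/O = 0)
s(8/D(-1))*156 - 13 = 0*156 - 13 = 0 - 13 = -13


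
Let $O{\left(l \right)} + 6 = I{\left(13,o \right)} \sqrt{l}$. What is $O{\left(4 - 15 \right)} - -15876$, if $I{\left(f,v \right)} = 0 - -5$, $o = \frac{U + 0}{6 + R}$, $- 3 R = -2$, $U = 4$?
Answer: $15870 + 5 i \sqrt{11} \approx 15870.0 + 16.583 i$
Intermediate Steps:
$R = \frac{2}{3}$ ($R = \left(- \frac{1}{3}\right) \left(-2\right) = \frac{2}{3} \approx 0.66667$)
$o = \frac{3}{5}$ ($o = \frac{4 + 0}{6 + \frac{2}{3}} = \frac{4}{\frac{20}{3}} = 4 \cdot \frac{3}{20} = \frac{3}{5} \approx 0.6$)
$I{\left(f,v \right)} = 5$ ($I{\left(f,v \right)} = 0 + 5 = 5$)
$O{\left(l \right)} = -6 + 5 \sqrt{l}$
$O{\left(4 - 15 \right)} - -15876 = \left(-6 + 5 \sqrt{4 - 15}\right) - -15876 = \left(-6 + 5 \sqrt{4 - 15}\right) + 15876 = \left(-6 + 5 \sqrt{-11}\right) + 15876 = \left(-6 + 5 i \sqrt{11}\right) + 15876 = 15870 + 5 i \sqrt{11}$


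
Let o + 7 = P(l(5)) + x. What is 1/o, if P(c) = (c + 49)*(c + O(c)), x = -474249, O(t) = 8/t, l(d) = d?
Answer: -5/2369498 ≈ -2.1102e-6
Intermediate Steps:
P(c) = (49 + c)*(c + 8/c) (P(c) = (c + 49)*(c + 8/c) = (49 + c)*(c + 8/c))
o = -2369498/5 (o = -7 + ((8 + 5² + 49*5 + 392/5) - 474249) = -7 + ((8 + 25 + 245 + 392*(⅕)) - 474249) = -7 + ((8 + 25 + 245 + 392/5) - 474249) = -7 + (1782/5 - 474249) = -7 - 2369463/5 = -2369498/5 ≈ -4.7390e+5)
1/o = 1/(-2369498/5) = -5/2369498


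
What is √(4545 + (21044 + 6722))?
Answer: √32311 ≈ 179.75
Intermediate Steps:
√(4545 + (21044 + 6722)) = √(4545 + 27766) = √32311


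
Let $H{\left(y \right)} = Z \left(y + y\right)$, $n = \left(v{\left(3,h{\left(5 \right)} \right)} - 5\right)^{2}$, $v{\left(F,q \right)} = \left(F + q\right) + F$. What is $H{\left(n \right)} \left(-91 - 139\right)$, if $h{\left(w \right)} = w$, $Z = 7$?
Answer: $-115920$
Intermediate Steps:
$v{\left(F,q \right)} = q + 2 F$
$n = 36$ ($n = \left(\left(5 + 2 \cdot 3\right) - 5\right)^{2} = \left(\left(5 + 6\right) - 5\right)^{2} = \left(11 - 5\right)^{2} = 6^{2} = 36$)
$H{\left(y \right)} = 14 y$ ($H{\left(y \right)} = 7 \left(y + y\right) = 7 \cdot 2 y = 14 y$)
$H{\left(n \right)} \left(-91 - 139\right) = 14 \cdot 36 \left(-91 - 139\right) = 504 \left(-230\right) = -115920$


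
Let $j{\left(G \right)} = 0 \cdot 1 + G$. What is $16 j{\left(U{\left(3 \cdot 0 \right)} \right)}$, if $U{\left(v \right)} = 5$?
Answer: $80$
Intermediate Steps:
$j{\left(G \right)} = G$ ($j{\left(G \right)} = 0 + G = G$)
$16 j{\left(U{\left(3 \cdot 0 \right)} \right)} = 16 \cdot 5 = 80$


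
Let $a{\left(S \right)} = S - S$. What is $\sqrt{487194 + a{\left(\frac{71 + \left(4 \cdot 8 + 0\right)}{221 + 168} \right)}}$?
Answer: $\sqrt{487194} \approx 697.99$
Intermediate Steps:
$a{\left(S \right)} = 0$
$\sqrt{487194 + a{\left(\frac{71 + \left(4 \cdot 8 + 0\right)}{221 + 168} \right)}} = \sqrt{487194 + 0} = \sqrt{487194}$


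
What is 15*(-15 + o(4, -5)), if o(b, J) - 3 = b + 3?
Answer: -75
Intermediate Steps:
o(b, J) = 6 + b (o(b, J) = 3 + (b + 3) = 3 + (3 + b) = 6 + b)
15*(-15 + o(4, -5)) = 15*(-15 + (6 + 4)) = 15*(-15 + 10) = 15*(-5) = -75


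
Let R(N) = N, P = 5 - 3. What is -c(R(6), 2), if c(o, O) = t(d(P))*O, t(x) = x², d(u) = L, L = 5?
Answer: -50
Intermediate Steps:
P = 2
d(u) = 5
c(o, O) = 25*O (c(o, O) = 5²*O = 25*O)
-c(R(6), 2) = -25*2 = -1*50 = -50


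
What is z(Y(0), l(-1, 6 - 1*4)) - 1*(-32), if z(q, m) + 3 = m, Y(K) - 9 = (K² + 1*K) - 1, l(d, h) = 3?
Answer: 32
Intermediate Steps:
Y(K) = 8 + K + K² (Y(K) = 9 + ((K² + 1*K) - 1) = 9 + ((K² + K) - 1) = 9 + ((K + K²) - 1) = 9 + (-1 + K + K²) = 8 + K + K²)
z(q, m) = -3 + m
z(Y(0), l(-1, 6 - 1*4)) - 1*(-32) = (-3 + 3) - 1*(-32) = 0 + 32 = 32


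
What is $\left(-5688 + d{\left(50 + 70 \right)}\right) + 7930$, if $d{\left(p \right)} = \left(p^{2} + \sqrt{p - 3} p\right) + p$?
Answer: $16762 + 360 \sqrt{13} \approx 18060.0$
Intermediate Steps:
$d{\left(p \right)} = p + p^{2} + p \sqrt{-3 + p}$ ($d{\left(p \right)} = \left(p^{2} + \sqrt{-3 + p} p\right) + p = \left(p^{2} + p \sqrt{-3 + p}\right) + p = p + p^{2} + p \sqrt{-3 + p}$)
$\left(-5688 + d{\left(50 + 70 \right)}\right) + 7930 = \left(-5688 + \left(50 + 70\right) \left(1 + \left(50 + 70\right) + \sqrt{-3 + \left(50 + 70\right)}\right)\right) + 7930 = \left(-5688 + 120 \left(1 + 120 + \sqrt{-3 + 120}\right)\right) + 7930 = \left(-5688 + 120 \left(1 + 120 + \sqrt{117}\right)\right) + 7930 = \left(-5688 + 120 \left(1 + 120 + 3 \sqrt{13}\right)\right) + 7930 = \left(-5688 + 120 \left(121 + 3 \sqrt{13}\right)\right) + 7930 = \left(-5688 + \left(14520 + 360 \sqrt{13}\right)\right) + 7930 = \left(8832 + 360 \sqrt{13}\right) + 7930 = 16762 + 360 \sqrt{13}$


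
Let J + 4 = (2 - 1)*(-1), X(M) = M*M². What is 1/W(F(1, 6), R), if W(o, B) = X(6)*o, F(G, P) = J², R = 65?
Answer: 1/5400 ≈ 0.00018519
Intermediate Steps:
X(M) = M³
J = -5 (J = -4 + (2 - 1)*(-1) = -4 + 1*(-1) = -4 - 1 = -5)
F(G, P) = 25 (F(G, P) = (-5)² = 25)
W(o, B) = 216*o (W(o, B) = 6³*o = 216*o)
1/W(F(1, 6), R) = 1/(216*25) = 1/5400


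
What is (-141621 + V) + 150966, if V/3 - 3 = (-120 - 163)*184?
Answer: -146862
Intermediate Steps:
V = -156207 (V = 9 + 3*((-120 - 163)*184) = 9 + 3*(-283*184) = 9 + 3*(-52072) = 9 - 156216 = -156207)
(-141621 + V) + 150966 = (-141621 - 156207) + 150966 = -297828 + 150966 = -146862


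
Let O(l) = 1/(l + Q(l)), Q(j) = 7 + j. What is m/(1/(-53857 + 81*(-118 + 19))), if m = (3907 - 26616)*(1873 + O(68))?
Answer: 376353255778560/143 ≈ 2.6318e+12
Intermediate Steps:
O(l) = 1/(7 + 2*l) (O(l) = 1/(l + (7 + l)) = 1/(7 + 2*l))
m = -6082378560/143 (m = (3907 - 26616)*(1873 + 1/(7 + 2*68)) = -22709*(1873 + 1/(7 + 136)) = -22709*(1873 + 1/143) = -22709*267840/143 = -6082378560/143 ≈ -4.2534e+7)
m/(1/(-53857 + 81*(-118 + 19))) = -(-327578662105920/143 + 492672663360*(-118 + 19)/143) = -6082378560/(143*(1/(-53857 + 81*(-99)))) = -6082378560/(143*(1/(-53857 - 8019))) = -6082378560/(143*(1/(-61876))) = -6082378560/(143*(-1/61876)) = -6082378560/143*(-61876) = 376353255778560/143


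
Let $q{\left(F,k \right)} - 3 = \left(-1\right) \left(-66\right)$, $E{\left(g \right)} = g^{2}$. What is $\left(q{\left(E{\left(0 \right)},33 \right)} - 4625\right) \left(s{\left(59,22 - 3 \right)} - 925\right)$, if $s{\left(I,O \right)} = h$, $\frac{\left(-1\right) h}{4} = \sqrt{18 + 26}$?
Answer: $4214300 + 36448 \sqrt{11} \approx 4.3352 \cdot 10^{6}$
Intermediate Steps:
$h = - 8 \sqrt{11}$ ($h = - 4 \sqrt{18 + 26} = - 4 \sqrt{44} = - 4 \cdot 2 \sqrt{11} = - 8 \sqrt{11} \approx -26.533$)
$s{\left(I,O \right)} = - 8 \sqrt{11}$
$q{\left(F,k \right)} = 69$ ($q{\left(F,k \right)} = 3 - -66 = 3 + 66 = 69$)
$\left(q{\left(E{\left(0 \right)},33 \right)} - 4625\right) \left(s{\left(59,22 - 3 \right)} - 925\right) = \left(69 - 4625\right) \left(- 8 \sqrt{11} - 925\right) = - 4556 \left(- 8 \sqrt{11} - 925\right) = - 4556 \left(-925 - 8 \sqrt{11}\right) = 4214300 + 36448 \sqrt{11}$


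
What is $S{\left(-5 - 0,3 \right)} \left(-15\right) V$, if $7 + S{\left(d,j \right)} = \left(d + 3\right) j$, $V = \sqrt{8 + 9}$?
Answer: $195 \sqrt{17} \approx 804.01$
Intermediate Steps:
$V = \sqrt{17} \approx 4.1231$
$S{\left(d,j \right)} = -7 + j \left(3 + d\right)$ ($S{\left(d,j \right)} = -7 + \left(d + 3\right) j = -7 + \left(3 + d\right) j = -7 + j \left(3 + d\right)$)
$S{\left(-5 - 0,3 \right)} \left(-15\right) V = \left(-7 + 3 \cdot 3 + \left(-5 - 0\right) 3\right) \left(-15\right) \sqrt{17} = \left(-7 + 9 + \left(-5 + 0\right) 3\right) \left(-15\right) \sqrt{17} = \left(-7 + 9 - 15\right) \left(-15\right) \sqrt{17} = \left(-13\right) \left(-15\right) \sqrt{17} = 195 \sqrt{17}$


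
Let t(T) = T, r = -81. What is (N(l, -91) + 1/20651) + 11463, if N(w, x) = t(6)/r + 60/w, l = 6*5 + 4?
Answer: 108671613202/9478809 ≈ 11465.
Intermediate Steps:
l = 34 (l = 30 + 4 = 34)
N(w, x) = -2/27 + 60/w (N(w, x) = 6/(-81) + 60/w = 6*(-1/81) + 60/w = -2/27 + 60/w)
(N(l, -91) + 1/20651) + 11463 = ((-2/27 + 60/34) + 1/20651) + 11463 = ((-2/27 + 60*(1/34)) + 1/20651) + 11463 = ((-2/27 + 30/17) + 1/20651) + 11463 = (776/459 + 1/20651) + 11463 = 16025635/9478809 + 11463 = 108671613202/9478809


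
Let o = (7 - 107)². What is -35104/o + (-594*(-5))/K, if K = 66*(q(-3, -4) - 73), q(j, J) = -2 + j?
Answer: -66419/16250 ≈ -4.0873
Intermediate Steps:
o = 10000 (o = (-100)² = 10000)
K = -5148 (K = 66*((-2 - 3) - 73) = 66*(-5 - 73) = 66*(-78) = -5148)
-35104/o + (-594*(-5))/K = -35104/10000 - 594*(-5)/(-5148) = -35104*1/10000 + 2970*(-1/5148) = -2194/625 - 15/26 = -66419/16250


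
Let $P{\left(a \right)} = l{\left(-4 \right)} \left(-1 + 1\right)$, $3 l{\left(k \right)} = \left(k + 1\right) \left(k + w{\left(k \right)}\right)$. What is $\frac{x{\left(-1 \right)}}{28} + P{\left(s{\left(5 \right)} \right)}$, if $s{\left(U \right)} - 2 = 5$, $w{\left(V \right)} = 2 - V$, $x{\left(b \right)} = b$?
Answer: $- \frac{1}{28} \approx -0.035714$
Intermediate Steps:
$s{\left(U \right)} = 7$ ($s{\left(U \right)} = 2 + 5 = 7$)
$l{\left(k \right)} = \frac{2}{3} + \frac{2 k}{3}$ ($l{\left(k \right)} = \frac{\left(k + 1\right) \left(k - \left(-2 + k\right)\right)}{3} = \frac{\left(1 + k\right) 2}{3} = \frac{2 + 2 k}{3} = \frac{2}{3} + \frac{2 k}{3}$)
$P{\left(a \right)} = 0$ ($P{\left(a \right)} = \left(\frac{2}{3} + \frac{2}{3} \left(-4\right)\right) \left(-1 + 1\right) = \left(\frac{2}{3} - \frac{8}{3}\right) 0 = \left(-2\right) 0 = 0$)
$\frac{x{\left(-1 \right)}}{28} + P{\left(s{\left(5 \right)} \right)} = \frac{1}{28} \left(-1\right) + 0 = - \frac{1}{28} + 0 = - \frac{1}{28}$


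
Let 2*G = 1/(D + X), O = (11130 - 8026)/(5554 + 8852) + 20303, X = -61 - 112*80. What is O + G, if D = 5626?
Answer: 141856738141/6986910 ≈ 20303.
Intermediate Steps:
X = -9021 (X = -61 - 8960 = -9021)
O = 146244061/7203 (O = 3104/14406 + 20303 = 3104*(1/14406) + 20303 = 1552/7203 + 20303 = 146244061/7203 ≈ 20303.)
G = -1/6790 (G = 1/(2*(5626 - 9021)) = (1/2)/(-3395) = (1/2)*(-1/3395) = -1/6790 ≈ -0.00014728)
O + G = 146244061/7203 - 1/6790 = 141856738141/6986910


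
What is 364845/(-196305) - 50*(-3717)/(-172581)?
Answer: -2209968871/752855849 ≈ -2.9354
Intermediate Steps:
364845/(-196305) - 50*(-3717)/(-172581) = 364845*(-1/196305) + 185850*(-1/172581) = -24323/13087 - 61950/57527 = -2209968871/752855849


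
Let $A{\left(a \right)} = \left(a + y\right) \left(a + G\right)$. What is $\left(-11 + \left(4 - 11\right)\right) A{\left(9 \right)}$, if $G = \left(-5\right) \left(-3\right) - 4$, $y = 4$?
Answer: $-4680$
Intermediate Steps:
$G = 11$ ($G = 15 - 4 = 11$)
$A{\left(a \right)} = \left(4 + a\right) \left(11 + a\right)$ ($A{\left(a \right)} = \left(a + 4\right) \left(a + 11\right) = \left(4 + a\right) \left(11 + a\right)$)
$\left(-11 + \left(4 - 11\right)\right) A{\left(9 \right)} = \left(-11 + \left(4 - 11\right)\right) \left(44 + 9^{2} + 15 \cdot 9\right) = \left(-11 + \left(4 - 11\right)\right) \left(44 + 81 + 135\right) = \left(-11 - 7\right) 260 = \left(-18\right) 260 = -4680$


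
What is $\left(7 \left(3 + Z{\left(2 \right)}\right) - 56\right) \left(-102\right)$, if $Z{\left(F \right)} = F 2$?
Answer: $714$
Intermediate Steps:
$Z{\left(F \right)} = 2 F$
$\left(7 \left(3 + Z{\left(2 \right)}\right) - 56\right) \left(-102\right) = \left(7 \left(3 + 2 \cdot 2\right) - 56\right) \left(-102\right) = \left(7 \left(3 + 4\right) - 56\right) \left(-102\right) = \left(7 \cdot 7 - 56\right) \left(-102\right) = \left(49 - 56\right) \left(-102\right) = \left(-7\right) \left(-102\right) = 714$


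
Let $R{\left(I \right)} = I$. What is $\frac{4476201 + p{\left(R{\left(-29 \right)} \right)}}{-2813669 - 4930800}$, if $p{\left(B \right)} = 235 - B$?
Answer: $- \frac{4476465}{7744469} \approx -0.57802$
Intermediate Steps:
$\frac{4476201 + p{\left(R{\left(-29 \right)} \right)}}{-2813669 - 4930800} = \frac{4476201 + \left(235 - -29\right)}{-2813669 - 4930800} = \frac{4476201 + \left(235 + 29\right)}{-7744469} = \left(4476201 + 264\right) \left(- \frac{1}{7744469}\right) = 4476465 \left(- \frac{1}{7744469}\right) = - \frac{4476465}{7744469}$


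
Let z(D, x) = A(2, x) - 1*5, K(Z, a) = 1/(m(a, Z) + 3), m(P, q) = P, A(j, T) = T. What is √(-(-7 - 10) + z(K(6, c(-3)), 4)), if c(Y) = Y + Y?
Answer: 4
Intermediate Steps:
c(Y) = 2*Y
K(Z, a) = 1/(3 + a) (K(Z, a) = 1/(a + 3) = 1/(3 + a))
z(D, x) = -5 + x (z(D, x) = x - 1*5 = x - 5 = -5 + x)
√(-(-7 - 10) + z(K(6, c(-3)), 4)) = √(-(-7 - 10) + (-5 + 4)) = √(-1*(-17) - 1) = √(17 - 1) = √16 = 4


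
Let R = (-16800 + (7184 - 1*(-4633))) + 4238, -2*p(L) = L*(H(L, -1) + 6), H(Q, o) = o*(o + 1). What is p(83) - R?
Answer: 496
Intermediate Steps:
H(Q, o) = o*(1 + o)
p(L) = -3*L (p(L) = -L*(-(1 - 1) + 6)/2 = -L*(-1*0 + 6)/2 = -L*(0 + 6)/2 = -L*6/2 = -3*L)
R = -745 (R = (-16800 + (7184 + 4633)) + 4238 = (-16800 + 11817) + 4238 = -4983 + 4238 = -745)
p(83) - R = -3*83 - 1*(-745) = -249 + 745 = 496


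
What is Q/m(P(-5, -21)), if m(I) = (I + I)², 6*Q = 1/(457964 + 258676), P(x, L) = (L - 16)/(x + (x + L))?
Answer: 961/23545923840 ≈ 4.0814e-8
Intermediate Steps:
P(x, L) = (-16 + L)/(L + 2*x) (P(x, L) = (-16 + L)/(x + (L + x)) = (-16 + L)/(L + 2*x))
Q = 1/4299840 (Q = 1/(6*(457964 + 258676)) = (⅙)/716640 = (⅙)*(1/716640) = 1/4299840 ≈ 2.3257e-7)
m(I) = 4*I² (m(I) = (2*I)² = 4*I²)
Q/m(P(-5, -21)) = 1/(4299840*((4*((-16 - 21)/(-21 + 2*(-5)))²))) = 1/(4299840*((4*(-37/(-21 - 10))²))) = 1/(4299840*((4*(-37/(-31))²))) = 1/(4299840*((4*(-1/31*(-37))²))) = 1/(4299840*((4*(37/31)²))) = 1/(4299840*((4*(1369/961)))) = 1/(4299840*(5476/961)) = (1/4299840)*(961/5476) = 961/23545923840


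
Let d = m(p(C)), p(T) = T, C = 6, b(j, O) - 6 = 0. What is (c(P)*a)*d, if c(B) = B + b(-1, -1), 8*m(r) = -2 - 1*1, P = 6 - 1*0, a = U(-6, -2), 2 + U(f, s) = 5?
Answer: -27/2 ≈ -13.500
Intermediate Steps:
U(f, s) = 3 (U(f, s) = -2 + 5 = 3)
b(j, O) = 6 (b(j, O) = 6 + 0 = 6)
a = 3
P = 6 (P = 6 + 0 = 6)
m(r) = -3/8 (m(r) = (-2 - 1*1)/8 = (-2 - 1)/8 = (⅛)*(-3) = -3/8)
c(B) = 6 + B (c(B) = B + 6 = 6 + B)
d = -3/8 ≈ -0.37500
(c(P)*a)*d = ((6 + 6)*3)*(-3/8) = (12*3)*(-3/8) = 36*(-3/8) = -27/2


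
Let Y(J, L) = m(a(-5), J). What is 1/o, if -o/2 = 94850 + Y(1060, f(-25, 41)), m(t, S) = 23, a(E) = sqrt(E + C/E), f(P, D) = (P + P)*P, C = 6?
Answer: -1/189746 ≈ -5.2702e-6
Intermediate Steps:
f(P, D) = 2*P**2 (f(P, D) = (2*P)*P = 2*P**2)
a(E) = sqrt(E + 6/E)
Y(J, L) = 23
o = -189746 (o = -2*(94850 + 23) = -2*94873 = -189746)
1/o = 1/(-189746) = -1/189746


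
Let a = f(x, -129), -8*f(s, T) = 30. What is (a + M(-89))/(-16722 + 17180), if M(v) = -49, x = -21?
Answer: -211/1832 ≈ -0.11517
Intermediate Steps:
f(s, T) = -15/4 (f(s, T) = -1/8*30 = -15/4)
a = -15/4 ≈ -3.7500
(a + M(-89))/(-16722 + 17180) = (-15/4 - 49)/(-16722 + 17180) = -211/4/458 = -211/4*1/458 = -211/1832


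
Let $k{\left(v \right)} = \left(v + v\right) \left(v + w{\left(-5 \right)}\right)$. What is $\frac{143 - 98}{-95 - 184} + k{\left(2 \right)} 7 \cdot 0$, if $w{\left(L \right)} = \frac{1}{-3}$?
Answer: $- \frac{5}{31} \approx -0.16129$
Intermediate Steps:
$w{\left(L \right)} = - \frac{1}{3}$
$k{\left(v \right)} = 2 v \left(- \frac{1}{3} + v\right)$ ($k{\left(v \right)} = \left(v + v\right) \left(v - \frac{1}{3}\right) = 2 v \left(- \frac{1}{3} + v\right)$)
$\frac{143 - 98}{-95 - 184} + k{\left(2 \right)} 7 \cdot 0 = \frac{143 - 98}{-95 - 184} + \frac{2}{3} \cdot 2 \left(-1 + 3 \cdot 2\right) 7 \cdot 0 = \frac{45}{-279} + \frac{2}{3} \cdot 2 \left(-1 + 6\right) 7 \cdot 0 = 45 \left(- \frac{1}{279}\right) + \frac{2}{3} \cdot 2 \cdot 5 \cdot 7 \cdot 0 = - \frac{5}{31} + \frac{20}{3} \cdot 7 \cdot 0 = - \frac{5}{31} + \frac{140}{3} \cdot 0 = - \frac{5}{31} + 0 = - \frac{5}{31}$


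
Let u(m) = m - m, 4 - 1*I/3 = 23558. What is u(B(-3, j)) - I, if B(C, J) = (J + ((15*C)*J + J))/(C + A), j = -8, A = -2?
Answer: 70662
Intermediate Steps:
B(C, J) = (2*J + 15*C*J)/(-2 + C) (B(C, J) = (J + ((15*C)*J + J))/(C - 2) = (J + (15*C*J + J))/(-2 + C) = (J + (J + 15*C*J))/(-2 + C) = (2*J + 15*C*J)/(-2 + C))
I = -70662 (I = 12 - 3*23558 = 12 - 70674 = -70662)
u(m) = 0
u(B(-3, j)) - I = 0 - 1*(-70662) = 0 + 70662 = 70662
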